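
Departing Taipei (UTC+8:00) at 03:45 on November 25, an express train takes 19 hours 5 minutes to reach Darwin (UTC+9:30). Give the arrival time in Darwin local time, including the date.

00:20 on Nov 26

Convert departure to UTC: 03:45 − 8:00 = 19:45 UTC on Nov 24.
Add 19 hours 5 minutes travel time → 14:50 UTC (Nov 25).
Darwin is UTC+9:30, so local arrival = 14:50 + 9:30 = 00:20 on Nov 26.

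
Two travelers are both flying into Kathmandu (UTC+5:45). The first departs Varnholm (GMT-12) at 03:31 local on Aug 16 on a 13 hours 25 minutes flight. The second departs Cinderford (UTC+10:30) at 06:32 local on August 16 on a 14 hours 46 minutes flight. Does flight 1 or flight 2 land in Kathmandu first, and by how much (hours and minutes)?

the second, by 18 hours 8 minutes

Flight 1 in UTC: 03:31 + 12:00 = 15:31 on Aug 16.
+13 hours 25 minutes → arrive 04:56 UTC on Aug 17.
Flight 2 in UTC: 06:32 − 10:30 = 20:02 on Aug 15.
+14 hours 46 minutes → arrive 10:48 UTC on Aug 16.
Flight 2 lands earlier by 18 hours 8 minutes.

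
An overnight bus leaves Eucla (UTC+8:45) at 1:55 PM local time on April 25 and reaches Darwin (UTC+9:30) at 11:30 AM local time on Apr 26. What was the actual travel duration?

Departure in UTC: 1:55 PM − 8:45 = 5:10 AM on Apr 25.
Arrival in UTC: 11:30 AM − 9:30 = 2:00 AM on Apr 26.
Elapsed = 2:00 AM − 5:10 AM (+1 day) = 20 hours 50 minutes.

20 hours 50 minutes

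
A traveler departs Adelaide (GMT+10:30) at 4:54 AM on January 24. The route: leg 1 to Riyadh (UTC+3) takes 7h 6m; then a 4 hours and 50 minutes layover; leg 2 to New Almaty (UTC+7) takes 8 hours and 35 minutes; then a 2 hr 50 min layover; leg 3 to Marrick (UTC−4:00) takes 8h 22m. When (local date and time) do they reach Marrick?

Convert departure to UTC: 4:54 AM − 10:30 = 6:24 PM UTC on Jan 23.
Add 7 hours 6 minutes leg 1 → 1:30 AM UTC (Jan 24).
Add 4 hours and 50 minutes layover in Riyadh → 6:20 AM UTC.
Add 8 hours 35 minutes leg 2 → 2:55 PM UTC.
Add 2 hours 50 minutes layover in New Almaty → 5:45 PM UTC.
Add 8 hours 22 minutes leg 3 → 2:07 AM UTC (Jan 25).
Marrick is UTC−4:00, so local arrival = 2:07 AM − 4:00 = 10:07 PM on Jan 24.

10:07 PM on January 24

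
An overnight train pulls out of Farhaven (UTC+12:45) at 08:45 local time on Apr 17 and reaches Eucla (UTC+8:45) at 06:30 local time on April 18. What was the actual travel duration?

Departure in UTC: 08:45 − 12:45 = 20:00 on Apr 16.
Arrival in UTC: 06:30 − 8:45 = 21:45 on Apr 17.
Elapsed = 21:45 − 20:00 (+1 day) = 25 hours 45 minutes.

25 hours 45 minutes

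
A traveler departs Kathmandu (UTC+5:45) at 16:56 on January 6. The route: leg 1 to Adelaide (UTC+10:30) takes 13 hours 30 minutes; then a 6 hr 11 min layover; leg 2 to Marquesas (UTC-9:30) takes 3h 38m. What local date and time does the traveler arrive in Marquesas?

01:00 on January 7

Convert departure to UTC: 16:56 − 5:45 = 11:11 UTC on Jan 6.
Add 13 hours and 30 minutes leg 1 → 00:41 UTC (Jan 7).
Add 6 hours 11 minutes layover in Adelaide → 06:52 UTC.
Add 3 hours 38 minutes leg 2 → 10:30 UTC.
Marquesas is UTC−9:30, so local arrival = 10:30 − 9:30 = 01:00 on Jan 7.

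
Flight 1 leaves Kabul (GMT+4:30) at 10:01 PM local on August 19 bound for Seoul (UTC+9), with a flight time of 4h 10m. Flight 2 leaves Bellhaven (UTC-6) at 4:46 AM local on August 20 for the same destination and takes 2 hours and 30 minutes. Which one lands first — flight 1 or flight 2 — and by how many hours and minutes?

Flight 1 in UTC: 10:01 PM − 4:30 = 5:31 PM on Aug 19.
+4 hours and 10 minutes → arrive 9:41 PM UTC on Aug 19.
Flight 2 in UTC: 4:46 AM + 6:00 = 10:46 AM on Aug 20.
+2 hours 30 minutes → arrive 1:16 PM UTC on Aug 20.
Flight 1 lands earlier by 15 hours 35 minutes.

the first, by 15 hours 35 minutes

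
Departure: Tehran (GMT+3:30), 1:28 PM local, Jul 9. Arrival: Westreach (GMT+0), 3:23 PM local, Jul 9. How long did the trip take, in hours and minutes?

Westreach is 3:30 behind Tehran.
Clock-face elapsed time (ignoring zones) is 1 hour 55 minutes.
Actual elapsed = 1 hour 55 minutes + 3:30 = 5 hours 25 minutes.

5 hours 25 minutes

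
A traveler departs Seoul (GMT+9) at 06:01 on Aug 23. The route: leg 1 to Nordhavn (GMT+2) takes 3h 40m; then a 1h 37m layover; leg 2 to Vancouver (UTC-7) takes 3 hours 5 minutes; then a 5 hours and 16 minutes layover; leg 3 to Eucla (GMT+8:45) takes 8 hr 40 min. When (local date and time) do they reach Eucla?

04:04 on August 24

Convert departure to UTC: 06:01 − 9:00 = 21:01 UTC on Aug 22.
Add 3 hours 40 minutes leg 1 → 00:41 UTC (Aug 23).
Add 1 hour and 37 minutes layover in Nordhavn → 02:18 UTC.
Add 3 hours 5 minutes leg 2 → 05:23 UTC.
Add 5 hours 16 minutes layover in Vancouver → 10:39 UTC.
Add 8 hours 40 minutes leg 3 → 19:19 UTC.
Eucla is UTC+8:45, so local arrival = 19:19 + 8:45 = 04:04 on Aug 24.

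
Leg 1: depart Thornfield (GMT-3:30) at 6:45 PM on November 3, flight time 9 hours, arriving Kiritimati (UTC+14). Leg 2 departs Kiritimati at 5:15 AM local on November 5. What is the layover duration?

Convert departure to UTC: 6:45 PM + 3:30 = 10:15 PM UTC on Nov 3.
Add 9 hours flight time → 7:15 AM UTC (Nov 4).
Kiritimati is UTC+14:00, so local arrival = 7:15 AM + 14:00 = 9:15 PM on Nov 4.
Layover = 5:15 AM − 9:15 PM (+1 day) = 8 hours.

8 hours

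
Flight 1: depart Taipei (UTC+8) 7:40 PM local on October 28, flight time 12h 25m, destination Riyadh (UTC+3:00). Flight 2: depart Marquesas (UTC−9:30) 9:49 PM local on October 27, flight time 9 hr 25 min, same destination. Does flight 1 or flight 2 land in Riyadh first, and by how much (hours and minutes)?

Flight 1 in UTC: 7:40 PM − 8:00 = 11:40 AM on Oct 28.
+12 hours and 25 minutes → arrive 12:05 AM UTC on Oct 29.
Flight 2 in UTC: 9:49 PM + 9:30 = 7:19 AM on Oct 28.
+9 hours and 25 minutes → arrive 4:44 PM UTC on Oct 28.
Flight 2 lands earlier by 7 hours 21 minutes.

the second, by 7 hours 21 minutes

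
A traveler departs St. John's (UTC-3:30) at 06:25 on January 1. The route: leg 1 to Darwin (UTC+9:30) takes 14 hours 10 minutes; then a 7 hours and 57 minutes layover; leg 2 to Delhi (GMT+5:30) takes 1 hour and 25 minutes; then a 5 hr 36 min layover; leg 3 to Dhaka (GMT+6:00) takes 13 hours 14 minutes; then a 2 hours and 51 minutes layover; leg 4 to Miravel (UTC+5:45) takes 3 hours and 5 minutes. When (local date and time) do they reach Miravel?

Convert departure to UTC: 06:25 + 3:30 = 09:55 UTC on Jan 1.
Add 14 hours and 10 minutes leg 1 → 00:05 UTC (Jan 2).
Add 7 hours 57 minutes layover in Darwin → 08:02 UTC.
Add 1 hour 25 minutes leg 2 → 09:27 UTC.
Add 5 hours and 36 minutes layover in Delhi → 15:03 UTC.
Add 13 hours and 14 minutes leg 3 → 04:17 UTC (Jan 3).
Add 2 hours and 51 minutes layover in Dhaka → 07:08 UTC.
Add 3 hours and 5 minutes leg 4 → 10:13 UTC.
Miravel is UTC+5:45, so local arrival = 10:13 + 5:45 = 15:58 on Jan 3.

15:58 on January 3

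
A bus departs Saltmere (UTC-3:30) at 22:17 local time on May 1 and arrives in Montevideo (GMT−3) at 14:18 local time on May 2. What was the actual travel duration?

15 hours 31 minutes

Departure in UTC: 22:17 + 3:30 = 01:47 on May 2.
Arrival in UTC: 14:18 + 3:00 = 17:18 on May 2.
Elapsed = 17:18 − 01:47 = 15 hours 31 minutes.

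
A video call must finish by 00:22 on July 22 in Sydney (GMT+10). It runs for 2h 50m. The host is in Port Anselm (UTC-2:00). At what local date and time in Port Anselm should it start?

09:32 on July 21

Target end time in UTC: 00:22 − 10:00 = 14:22 on Jul 21.
Subtract 2 hours 50 minutes → start 11:32 UTC on Jul 21.
Port Anselm is UTC−2:00: 11:32 − 2:00 = 09:32 on Jul 21.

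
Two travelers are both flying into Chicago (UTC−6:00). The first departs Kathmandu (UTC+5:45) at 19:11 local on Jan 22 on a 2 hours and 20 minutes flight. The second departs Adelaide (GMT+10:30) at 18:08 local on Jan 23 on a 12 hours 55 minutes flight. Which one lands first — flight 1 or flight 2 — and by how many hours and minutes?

Flight 1 in UTC: 19:11 − 5:45 = 13:26 on Jan 22.
+2 hours and 20 minutes → arrive 15:46 UTC on Jan 22.
Flight 2 in UTC: 18:08 − 10:30 = 07:38 on Jan 23.
+12 hours and 55 minutes → arrive 20:33 UTC on Jan 23.
Flight 1 lands earlier by 28 hours 47 minutes.

the first, by 28 hours 47 minutes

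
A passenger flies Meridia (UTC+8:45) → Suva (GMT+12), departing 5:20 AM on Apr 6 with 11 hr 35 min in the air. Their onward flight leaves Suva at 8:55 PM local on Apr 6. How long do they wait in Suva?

Convert departure to UTC: 5:20 AM − 8:45 = 8:35 PM UTC on Apr 5.
Add 11 hours 35 minutes flight time → 8:10 AM UTC (Apr 6).
Suva is UTC+12:00, so local arrival = 8:10 AM + 12:00 = 8:10 PM on Apr 6.
Layover = 8:55 PM − 8:10 PM = 45 minutes.

45 minutes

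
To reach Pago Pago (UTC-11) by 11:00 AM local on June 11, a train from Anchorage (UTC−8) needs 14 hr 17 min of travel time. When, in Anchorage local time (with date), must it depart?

Target arrival in UTC: 11:00 AM + 11:00 = 10:00 PM on Jun 11.
Subtract 14 hours 17 minutes → departure 7:43 AM UTC on Jun 11.
Anchorage is UTC−8:00: 7:43 AM − 8:00 = 11:43 PM on Jun 10.

11:43 PM on June 10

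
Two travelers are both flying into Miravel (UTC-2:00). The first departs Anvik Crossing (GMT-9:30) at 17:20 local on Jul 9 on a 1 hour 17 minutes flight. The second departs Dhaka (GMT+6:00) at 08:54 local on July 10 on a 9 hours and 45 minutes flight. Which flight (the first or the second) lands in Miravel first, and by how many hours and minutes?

the first, by 8 hours 32 minutes

Flight 1 in UTC: 17:20 + 9:30 = 02:50 on Jul 10.
+1 hour 17 minutes → arrive 04:07 UTC on Jul 10.
Flight 2 in UTC: 08:54 − 6:00 = 02:54 on Jul 10.
+9 hours 45 minutes → arrive 12:39 UTC on Jul 10.
Flight 1 lands earlier by 8 hours 32 minutes.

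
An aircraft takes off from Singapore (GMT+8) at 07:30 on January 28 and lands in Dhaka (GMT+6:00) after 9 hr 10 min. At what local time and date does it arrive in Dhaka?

Convert departure to UTC: 07:30 − 8:00 = 23:30 UTC on Jan 27.
Add 9 hours and 10 minutes travel time → 08:40 UTC (Jan 28).
Dhaka is UTC+6:00, so local arrival = 08:40 + 6:00 = 14:40 on Jan 28.

14:40 on Jan 28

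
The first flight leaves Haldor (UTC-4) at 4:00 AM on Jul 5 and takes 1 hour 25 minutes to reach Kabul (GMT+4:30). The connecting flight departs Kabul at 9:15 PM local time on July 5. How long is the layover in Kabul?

7 hours 20 minutes

Convert departure to UTC: 4:00 AM + 4:00 = 8:00 AM UTC on Jul 5.
Add 1 hour 25 minutes flight time → 9:25 AM UTC.
Kabul is UTC+4:30, so local arrival = 9:25 AM + 4:30 = 1:55 PM on Jul 5.
Layover = 9:15 PM − 1:55 PM = 7 hours 20 minutes.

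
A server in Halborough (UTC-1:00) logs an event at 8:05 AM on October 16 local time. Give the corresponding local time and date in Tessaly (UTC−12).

9:05 PM on Oct 15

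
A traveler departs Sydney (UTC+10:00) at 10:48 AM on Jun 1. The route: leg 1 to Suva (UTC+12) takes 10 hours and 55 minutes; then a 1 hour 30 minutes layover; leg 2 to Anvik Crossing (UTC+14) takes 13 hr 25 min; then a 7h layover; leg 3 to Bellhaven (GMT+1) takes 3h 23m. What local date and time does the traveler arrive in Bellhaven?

Convert departure to UTC: 10:48 AM − 10:00 = 12:48 AM UTC on Jun 1.
Add 10 hours and 55 minutes leg 1 → 11:43 AM UTC.
Add 1 hour 30 minutes layover in Suva → 1:13 PM UTC.
Add 13 hours 25 minutes leg 2 → 2:38 AM UTC (Jun 2).
Add 7 hours layover in Anvik Crossing → 9:38 AM UTC.
Add 3 hours 23 minutes leg 3 → 1:01 PM UTC.
Bellhaven is UTC+1:00, so local arrival = 1:01 PM + 1:00 = 2:01 PM on Jun 2.

2:01 PM on June 2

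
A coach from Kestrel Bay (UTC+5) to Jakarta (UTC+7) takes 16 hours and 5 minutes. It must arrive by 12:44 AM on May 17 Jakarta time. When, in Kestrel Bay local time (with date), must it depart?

6:39 AM on May 16

Target arrival in UTC: 12:44 AM − 7:00 = 5:44 PM on May 16.
Subtract 16 hours 5 minutes → departure 1:39 AM UTC on May 16.
Kestrel Bay is UTC+5:00: 1:39 AM + 5:00 = 6:39 AM on May 16.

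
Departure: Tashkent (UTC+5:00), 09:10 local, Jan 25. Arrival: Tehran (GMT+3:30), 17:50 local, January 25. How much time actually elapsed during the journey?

10 hours 10 minutes

Departure in UTC: 09:10 − 5:00 = 04:10 on Jan 25.
Arrival in UTC: 17:50 − 3:30 = 14:20 on Jan 25.
Elapsed = 14:20 − 04:10 = 10 hours 10 minutes.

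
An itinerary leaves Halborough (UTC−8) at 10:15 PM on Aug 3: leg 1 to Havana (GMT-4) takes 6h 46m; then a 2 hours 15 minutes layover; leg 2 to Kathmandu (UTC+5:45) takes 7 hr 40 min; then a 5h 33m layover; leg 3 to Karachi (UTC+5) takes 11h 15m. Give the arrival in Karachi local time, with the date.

Convert departure to UTC: 10:15 PM + 8:00 = 6:15 AM UTC on Aug 4.
Add 6 hours 46 minutes leg 1 → 1:01 PM UTC.
Add 2 hours and 15 minutes layover in Havana → 3:16 PM UTC.
Add 7 hours and 40 minutes leg 2 → 10:56 PM UTC.
Add 5 hours 33 minutes layover in Kathmandu → 4:29 AM UTC (Aug 5).
Add 11 hours and 15 minutes leg 3 → 3:44 PM UTC.
Karachi is UTC+5:00, so local arrival = 3:44 PM + 5:00 = 8:44 PM on Aug 5.

8:44 PM on August 5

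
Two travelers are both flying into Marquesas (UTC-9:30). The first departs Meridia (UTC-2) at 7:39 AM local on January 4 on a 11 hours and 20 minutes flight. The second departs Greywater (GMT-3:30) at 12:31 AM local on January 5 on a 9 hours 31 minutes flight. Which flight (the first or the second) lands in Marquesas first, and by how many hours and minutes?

Flight 1 in UTC: 7:39 AM + 2:00 = 9:39 AM on Jan 4.
+11 hours and 20 minutes → arrive 8:59 PM UTC on Jan 4.
Flight 2 in UTC: 12:31 AM + 3:30 = 4:01 AM on Jan 5.
+9 hours and 31 minutes → arrive 1:32 PM UTC on Jan 5.
Flight 1 lands earlier by 16 hours 33 minutes.

the first, by 16 hours 33 minutes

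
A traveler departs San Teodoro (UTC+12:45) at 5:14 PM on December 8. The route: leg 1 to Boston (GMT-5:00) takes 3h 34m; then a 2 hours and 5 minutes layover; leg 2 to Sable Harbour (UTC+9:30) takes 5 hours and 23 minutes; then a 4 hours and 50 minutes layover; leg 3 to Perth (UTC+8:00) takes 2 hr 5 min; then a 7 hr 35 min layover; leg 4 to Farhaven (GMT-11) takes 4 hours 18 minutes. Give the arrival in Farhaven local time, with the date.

Convert departure to UTC: 5:14 PM − 12:45 = 4:29 AM UTC on Dec 8.
Add 3 hours 34 minutes leg 1 → 8:03 AM UTC.
Add 2 hours 5 minutes layover in Boston → 10:08 AM UTC.
Add 5 hours and 23 minutes leg 2 → 3:31 PM UTC.
Add 4 hours 50 minutes layover in Sable Harbour → 8:21 PM UTC.
Add 2 hours 5 minutes leg 3 → 10:26 PM UTC.
Add 7 hours and 35 minutes layover in Perth → 6:01 AM UTC (Dec 9).
Add 4 hours and 18 minutes leg 4 → 10:19 AM UTC.
Farhaven is UTC−11:00, so local arrival = 10:19 AM − 11:00 = 11:19 PM on Dec 8.

11:19 PM on December 8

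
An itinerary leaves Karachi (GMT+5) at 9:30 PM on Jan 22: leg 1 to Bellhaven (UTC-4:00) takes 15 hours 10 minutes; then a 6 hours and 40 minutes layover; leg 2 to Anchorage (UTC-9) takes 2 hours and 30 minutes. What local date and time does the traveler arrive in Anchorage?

Convert departure to UTC: 9:30 PM − 5:00 = 4:30 PM UTC on Jan 22.
Add 15 hours and 10 minutes leg 1 → 7:40 AM UTC (Jan 23).
Add 6 hours and 40 minutes layover in Bellhaven → 2:20 PM UTC.
Add 2 hours and 30 minutes leg 2 → 4:50 PM UTC.
Anchorage is UTC−9:00, so local arrival = 4:50 PM − 9:00 = 7:50 AM on Jan 23.

7:50 AM on Jan 23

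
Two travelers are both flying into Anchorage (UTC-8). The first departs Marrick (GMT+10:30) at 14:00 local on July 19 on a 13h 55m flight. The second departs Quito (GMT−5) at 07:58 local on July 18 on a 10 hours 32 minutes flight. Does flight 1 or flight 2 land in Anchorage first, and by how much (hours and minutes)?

the second, by 17 hours 55 minutes

Flight 1 in UTC: 14:00 − 10:30 = 03:30 on Jul 19.
+13 hours and 55 minutes → arrive 17:25 UTC on Jul 19.
Flight 2 in UTC: 07:58 + 5:00 = 12:58 on Jul 18.
+10 hours and 32 minutes → arrive 23:30 UTC on Jul 18.
Flight 2 lands earlier by 17 hours 55 minutes.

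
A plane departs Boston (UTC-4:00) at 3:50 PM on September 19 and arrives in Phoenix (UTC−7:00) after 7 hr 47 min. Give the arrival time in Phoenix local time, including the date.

Phoenix is 3:00 behind Boston.
After 7 hours and 47 minutes it is 11:37 PM in Boston.
Shift by the zone difference: 11:37 PM − 3:00 = 8:37 PM on Sep 19 in Phoenix.

8:37 PM on September 19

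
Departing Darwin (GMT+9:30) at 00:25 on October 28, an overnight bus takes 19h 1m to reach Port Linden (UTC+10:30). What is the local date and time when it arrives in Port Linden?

20:26 on October 28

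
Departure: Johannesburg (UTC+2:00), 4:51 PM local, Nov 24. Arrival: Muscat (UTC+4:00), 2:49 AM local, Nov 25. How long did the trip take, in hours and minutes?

7 hours 58 minutes

Departure in UTC: 4:51 PM − 2:00 = 2:51 PM on Nov 24.
Arrival in UTC: 2:49 AM − 4:00 = 10:49 PM on Nov 24.
Elapsed = 10:49 PM − 2:51 PM = 7 hours 58 minutes.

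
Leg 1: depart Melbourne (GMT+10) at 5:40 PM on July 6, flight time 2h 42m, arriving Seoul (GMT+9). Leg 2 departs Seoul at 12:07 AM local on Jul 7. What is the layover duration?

Convert departure to UTC: 5:40 PM − 10:00 = 7:40 AM UTC on Jul 6.
Add 2 hours and 42 minutes flight time → 10:22 AM UTC.
Seoul is UTC+9:00, so local arrival = 10:22 AM + 9:00 = 7:22 PM on Jul 6.
Layover = 12:07 AM − 7:22 PM (+1 day) = 4 hours 45 minutes.

4 hours 45 minutes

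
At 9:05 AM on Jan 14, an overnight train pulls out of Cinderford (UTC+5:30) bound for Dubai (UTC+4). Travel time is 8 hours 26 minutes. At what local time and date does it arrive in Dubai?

Convert departure to UTC: 9:05 AM − 5:30 = 3:35 AM UTC on Jan 14.
Add 8 hours and 26 minutes travel time → 12:01 PM UTC.
Dubai is UTC+4:00, so local arrival = 12:01 PM + 4:00 = 4:01 PM on Jan 14.

4:01 PM on January 14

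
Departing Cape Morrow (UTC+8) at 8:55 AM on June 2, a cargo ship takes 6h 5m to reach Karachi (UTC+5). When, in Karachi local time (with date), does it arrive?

Convert departure to UTC: 8:55 AM − 8:00 = 12:55 AM UTC on Jun 2.
Add 6 hours 5 minutes travel time → 7:00 AM UTC.
Karachi is UTC+5:00, so local arrival = 7:00 AM + 5:00 = 12:00 PM on Jun 2.

12:00 PM on June 2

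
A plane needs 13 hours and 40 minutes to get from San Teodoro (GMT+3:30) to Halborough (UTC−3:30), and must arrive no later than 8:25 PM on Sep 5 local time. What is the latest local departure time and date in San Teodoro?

1:45 PM on September 5

Target arrival in UTC: 8:25 PM + 3:30 = 11:55 PM on Sep 5.
Subtract 13 hours and 40 minutes → departure 10:15 AM UTC on Sep 5.
San Teodoro is UTC+3:30: 10:15 AM + 3:30 = 1:45 PM on Sep 5.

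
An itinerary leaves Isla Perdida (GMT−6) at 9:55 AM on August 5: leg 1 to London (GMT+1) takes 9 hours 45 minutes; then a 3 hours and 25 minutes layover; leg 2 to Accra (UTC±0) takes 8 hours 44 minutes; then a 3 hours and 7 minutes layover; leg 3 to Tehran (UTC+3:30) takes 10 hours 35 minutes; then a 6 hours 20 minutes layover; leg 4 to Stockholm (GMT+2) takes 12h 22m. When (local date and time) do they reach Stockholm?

Convert departure to UTC: 9:55 AM + 6:00 = 3:55 PM UTC on Aug 5.
Add 9 hours and 45 minutes leg 1 → 1:40 AM UTC (Aug 6).
Add 3 hours 25 minutes layover in London → 5:05 AM UTC.
Add 8 hours 44 minutes leg 2 → 1:49 PM UTC.
Add 3 hours 7 minutes layover in Accra → 4:56 PM UTC.
Add 10 hours 35 minutes leg 3 → 3:31 AM UTC (Aug 7).
Add 6 hours and 20 minutes layover in Tehran → 9:51 AM UTC.
Add 12 hours 22 minutes leg 4 → 10:13 PM UTC.
Stockholm is UTC+2:00, so local arrival = 10:13 PM + 2:00 = 12:13 AM on Aug 8.

12:13 AM on August 8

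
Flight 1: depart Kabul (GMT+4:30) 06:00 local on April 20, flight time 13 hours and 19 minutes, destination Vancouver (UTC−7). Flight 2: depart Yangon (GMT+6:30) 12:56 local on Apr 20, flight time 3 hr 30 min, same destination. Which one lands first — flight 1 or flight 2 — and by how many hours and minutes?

Flight 1 in UTC: 06:00 − 4:30 = 01:30 on Apr 20.
+13 hours and 19 minutes → arrive 14:49 UTC on Apr 20.
Flight 2 in UTC: 12:56 − 6:30 = 06:26 on Apr 20.
+3 hours and 30 minutes → arrive 09:56 UTC on Apr 20.
Flight 2 lands earlier by 4 hours 53 minutes.

the second, by 4 hours 53 minutes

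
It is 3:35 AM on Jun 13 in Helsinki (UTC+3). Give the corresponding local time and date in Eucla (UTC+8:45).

9:20 AM on Jun 13

In UTC: 3:35 AM − 3:00 = 12:35 AM on Jun 13.
Eucla is UTC+8:45: 12:35 AM + 8:45 = 9:20 AM on Jun 13.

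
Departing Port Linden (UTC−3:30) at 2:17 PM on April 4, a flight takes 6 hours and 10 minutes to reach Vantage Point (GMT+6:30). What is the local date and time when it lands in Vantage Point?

Convert departure to UTC: 2:17 PM + 3:30 = 5:47 PM UTC on Apr 4.
Add 6 hours and 10 minutes travel time → 11:57 PM UTC.
Vantage Point is UTC+6:30, so local arrival = 11:57 PM + 6:30 = 6:27 AM on Apr 5.

6:27 AM on April 5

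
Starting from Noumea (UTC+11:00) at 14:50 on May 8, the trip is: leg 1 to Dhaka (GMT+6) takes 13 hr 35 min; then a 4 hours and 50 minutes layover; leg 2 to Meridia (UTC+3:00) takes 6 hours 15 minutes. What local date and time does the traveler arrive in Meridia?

07:30 on May 9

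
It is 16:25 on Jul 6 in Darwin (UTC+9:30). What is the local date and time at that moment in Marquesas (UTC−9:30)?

In UTC: 16:25 − 9:30 = 06:55 on Jul 6.
Marquesas is UTC−9:30: 06:55 − 9:30 = 21:25 on Jul 5.

21:25 on July 5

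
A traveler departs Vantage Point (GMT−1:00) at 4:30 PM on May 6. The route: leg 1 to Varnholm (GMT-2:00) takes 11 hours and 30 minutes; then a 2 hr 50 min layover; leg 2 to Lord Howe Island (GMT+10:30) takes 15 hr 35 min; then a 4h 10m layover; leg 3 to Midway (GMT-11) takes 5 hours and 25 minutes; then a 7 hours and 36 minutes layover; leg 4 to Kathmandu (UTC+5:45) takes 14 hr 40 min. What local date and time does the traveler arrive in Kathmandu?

Convert departure to UTC: 4:30 PM + 1:00 = 5:30 PM UTC on May 6.
Add 11 hours and 30 minutes leg 1 → 5:00 AM UTC (May 7).
Add 2 hours 50 minutes layover in Varnholm → 7:50 AM UTC.
Add 15 hours 35 minutes leg 2 → 11:25 PM UTC.
Add 4 hours and 10 minutes layover in Lord Howe Island → 3:35 AM UTC (May 8).
Add 5 hours 25 minutes leg 3 → 9:00 AM UTC.
Add 7 hours 36 minutes layover in Midway → 4:36 PM UTC.
Add 14 hours 40 minutes leg 4 → 7:16 AM UTC (May 9).
Kathmandu is UTC+5:45, so local arrival = 7:16 AM + 5:45 = 1:01 PM on May 9.

1:01 PM on May 9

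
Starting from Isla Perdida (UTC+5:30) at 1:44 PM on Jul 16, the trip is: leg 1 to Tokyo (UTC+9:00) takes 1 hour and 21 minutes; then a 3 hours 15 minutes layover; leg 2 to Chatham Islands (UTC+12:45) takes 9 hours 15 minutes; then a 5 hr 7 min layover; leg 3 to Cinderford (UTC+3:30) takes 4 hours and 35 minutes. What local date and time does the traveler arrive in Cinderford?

Convert departure to UTC: 1:44 PM − 5:30 = 8:14 AM UTC on Jul 16.
Add 1 hour 21 minutes leg 1 → 9:35 AM UTC.
Add 3 hours 15 minutes layover in Tokyo → 12:50 PM UTC.
Add 9 hours and 15 minutes leg 2 → 10:05 PM UTC.
Add 5 hours and 7 minutes layover in Chatham Islands → 3:12 AM UTC (Jul 17).
Add 4 hours 35 minutes leg 3 → 7:47 AM UTC.
Cinderford is UTC+3:30, so local arrival = 7:47 AM + 3:30 = 11:17 AM on Jul 17.

11:17 AM on July 17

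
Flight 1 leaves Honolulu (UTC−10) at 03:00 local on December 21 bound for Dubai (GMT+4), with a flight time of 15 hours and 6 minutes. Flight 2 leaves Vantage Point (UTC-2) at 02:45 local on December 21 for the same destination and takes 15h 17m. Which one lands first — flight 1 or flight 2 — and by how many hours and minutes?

Flight 1 in UTC: 03:00 + 10:00 = 13:00 on Dec 21.
+15 hours 6 minutes → arrive 04:06 UTC on Dec 22.
Flight 2 in UTC: 02:45 + 2:00 = 04:45 on Dec 21.
+15 hours and 17 minutes → arrive 20:02 UTC on Dec 21.
Flight 2 lands earlier by 8 hours 4 minutes.

the second, by 8 hours 4 minutes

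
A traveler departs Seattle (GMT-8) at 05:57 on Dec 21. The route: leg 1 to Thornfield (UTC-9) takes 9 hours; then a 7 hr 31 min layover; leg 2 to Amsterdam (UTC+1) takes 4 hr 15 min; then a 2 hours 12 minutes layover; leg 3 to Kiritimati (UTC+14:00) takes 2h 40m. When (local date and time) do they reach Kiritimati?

05:35 on December 23

Convert departure to UTC: 05:57 + 8:00 = 13:57 UTC on Dec 21.
Add 9 hours leg 1 → 22:57 UTC.
Add 7 hours and 31 minutes layover in Thornfield → 06:28 UTC (Dec 22).
Add 4 hours 15 minutes leg 2 → 10:43 UTC.
Add 2 hours 12 minutes layover in Amsterdam → 12:55 UTC.
Add 2 hours 40 minutes leg 3 → 15:35 UTC.
Kiritimati is UTC+14:00, so local arrival = 15:35 + 14:00 = 05:35 on Dec 23.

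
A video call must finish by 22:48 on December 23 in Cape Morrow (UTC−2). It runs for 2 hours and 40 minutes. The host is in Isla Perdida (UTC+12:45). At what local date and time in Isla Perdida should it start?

Target end time in UTC: 22:48 + 2:00 = 00:48 on Dec 24.
Subtract 2 hours and 40 minutes → start 22:08 UTC on Dec 23.
Isla Perdida is UTC+12:45: 22:08 + 12:45 = 10:53 on Dec 24.

10:53 on December 24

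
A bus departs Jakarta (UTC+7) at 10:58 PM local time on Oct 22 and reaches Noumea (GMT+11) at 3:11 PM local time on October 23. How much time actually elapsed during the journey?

Departure in UTC: 10:58 PM − 7:00 = 3:58 PM on Oct 22.
Arrival in UTC: 3:11 PM − 11:00 = 4:11 AM on Oct 23.
Elapsed = 4:11 AM − 3:58 PM (+1 day) = 12 hours 13 minutes.

12 hours 13 minutes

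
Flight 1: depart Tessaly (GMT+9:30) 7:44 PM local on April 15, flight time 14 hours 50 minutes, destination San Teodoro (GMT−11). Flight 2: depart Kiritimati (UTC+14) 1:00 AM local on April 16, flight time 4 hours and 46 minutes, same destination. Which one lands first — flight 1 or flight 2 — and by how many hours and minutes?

the second, by 9 hours 18 minutes

Flight 1 in UTC: 7:44 PM − 9:30 = 10:14 AM on Apr 15.
+14 hours and 50 minutes → arrive 1:04 AM UTC on Apr 16.
Flight 2 in UTC: 1:00 AM − 14:00 = 11:00 AM on Apr 15.
+4 hours 46 minutes → arrive 3:46 PM UTC on Apr 15.
Flight 2 lands earlier by 9 hours 18 minutes.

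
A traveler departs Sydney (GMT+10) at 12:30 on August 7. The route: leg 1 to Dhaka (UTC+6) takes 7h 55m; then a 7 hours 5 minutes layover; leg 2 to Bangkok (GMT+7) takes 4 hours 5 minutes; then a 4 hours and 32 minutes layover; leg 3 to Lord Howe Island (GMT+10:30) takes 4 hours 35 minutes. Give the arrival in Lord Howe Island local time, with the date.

17:12 on August 8

Convert departure to UTC: 12:30 − 10:00 = 02:30 UTC on Aug 7.
Add 7 hours and 55 minutes leg 1 → 10:25 UTC.
Add 7 hours 5 minutes layover in Dhaka → 17:30 UTC.
Add 4 hours and 5 minutes leg 2 → 21:35 UTC.
Add 4 hours 32 minutes layover in Bangkok → 02:07 UTC (Aug 8).
Add 4 hours 35 minutes leg 3 → 06:42 UTC.
Lord Howe Island is UTC+10:30, so local arrival = 06:42 + 10:30 = 17:12 on Aug 8.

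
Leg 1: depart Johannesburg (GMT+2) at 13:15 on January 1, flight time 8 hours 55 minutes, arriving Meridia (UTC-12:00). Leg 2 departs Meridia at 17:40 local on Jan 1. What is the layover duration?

Convert departure to UTC: 13:15 − 2:00 = 11:15 UTC on Jan 1.
Add 8 hours 55 minutes flight time → 20:10 UTC.
Meridia is UTC−12:00, so local arrival = 20:10 − 12:00 = 08:10 on Jan 1.
Layover = 17:40 − 08:10 = 9 hours 30 minutes.

9 hours 30 minutes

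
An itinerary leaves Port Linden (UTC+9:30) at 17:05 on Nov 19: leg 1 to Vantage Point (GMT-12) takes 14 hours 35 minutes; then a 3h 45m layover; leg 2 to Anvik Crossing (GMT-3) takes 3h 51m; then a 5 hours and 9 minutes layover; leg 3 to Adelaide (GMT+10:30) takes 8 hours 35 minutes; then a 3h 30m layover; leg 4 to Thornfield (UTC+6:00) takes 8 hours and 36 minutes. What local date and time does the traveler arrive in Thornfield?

Convert departure to UTC: 17:05 − 9:30 = 07:35 UTC on Nov 19.
Add 14 hours and 35 minutes leg 1 → 22:10 UTC.
Add 3 hours and 45 minutes layover in Vantage Point → 01:55 UTC (Nov 20).
Add 3 hours and 51 minutes leg 2 → 05:46 UTC.
Add 5 hours 9 minutes layover in Anvik Crossing → 10:55 UTC.
Add 8 hours 35 minutes leg 3 → 19:30 UTC.
Add 3 hours and 30 minutes layover in Adelaide → 23:00 UTC.
Add 8 hours and 36 minutes leg 4 → 07:36 UTC (Nov 21).
Thornfield is UTC+6:00, so local arrival = 07:36 + 6:00 = 13:36 on Nov 21.

13:36 on November 21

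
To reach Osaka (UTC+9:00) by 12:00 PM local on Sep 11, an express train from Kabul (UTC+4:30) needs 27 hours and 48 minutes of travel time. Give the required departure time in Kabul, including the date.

Target arrival in UTC: 12:00 PM − 9:00 = 3:00 AM on Sep 11.
Subtract 27 hours and 48 minutes → departure 11:12 PM UTC on Sep 9.
Kabul is UTC+4:30: 11:12 PM + 4:30 = 3:42 AM on Sep 10.

3:42 AM on September 10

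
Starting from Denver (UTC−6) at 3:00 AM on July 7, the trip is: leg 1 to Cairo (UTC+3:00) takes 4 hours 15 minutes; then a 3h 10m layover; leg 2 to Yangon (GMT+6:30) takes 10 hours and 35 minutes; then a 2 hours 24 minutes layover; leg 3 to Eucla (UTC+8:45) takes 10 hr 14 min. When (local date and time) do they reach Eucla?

12:23 AM on July 9

Convert departure to UTC: 3:00 AM + 6:00 = 9:00 AM UTC on Jul 7.
Add 4 hours 15 minutes leg 1 → 1:15 PM UTC.
Add 3 hours 10 minutes layover in Cairo → 4:25 PM UTC.
Add 10 hours 35 minutes leg 2 → 3:00 AM UTC (Jul 8).
Add 2 hours 24 minutes layover in Yangon → 5:24 AM UTC.
Add 10 hours 14 minutes leg 3 → 3:38 PM UTC.
Eucla is UTC+8:45, so local arrival = 3:38 PM + 8:45 = 12:23 AM on Jul 9.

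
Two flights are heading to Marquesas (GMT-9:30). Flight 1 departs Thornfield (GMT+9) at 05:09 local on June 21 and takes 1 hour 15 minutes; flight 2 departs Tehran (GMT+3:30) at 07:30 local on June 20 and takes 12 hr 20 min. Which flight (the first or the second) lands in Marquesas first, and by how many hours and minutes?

the second, by 5 hours 4 minutes

Flight 1 in UTC: 05:09 − 9:00 = 20:09 on Jun 20.
+1 hour 15 minutes → arrive 21:24 UTC on Jun 20.
Flight 2 in UTC: 07:30 − 3:30 = 04:00 on Jun 20.
+12 hours 20 minutes → arrive 16:20 UTC on Jun 20.
Flight 2 lands earlier by 5 hours 4 minutes.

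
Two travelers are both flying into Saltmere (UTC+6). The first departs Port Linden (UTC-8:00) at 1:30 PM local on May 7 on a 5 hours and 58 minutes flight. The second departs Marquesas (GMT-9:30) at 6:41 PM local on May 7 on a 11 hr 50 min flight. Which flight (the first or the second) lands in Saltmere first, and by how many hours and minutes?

Flight 1 in UTC: 1:30 PM + 8:00 = 9:30 PM on May 7.
+5 hours and 58 minutes → arrive 3:28 AM UTC on May 8.
Flight 2 in UTC: 6:41 PM + 9:30 = 4:11 AM on May 8.
+11 hours 50 minutes → arrive 4:01 PM UTC on May 8.
Flight 1 lands earlier by 12 hours 33 minutes.

the first, by 12 hours 33 minutes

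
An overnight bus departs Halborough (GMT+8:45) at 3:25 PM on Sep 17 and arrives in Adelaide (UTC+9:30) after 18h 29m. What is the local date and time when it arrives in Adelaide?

Adelaide is 0:45 ahead of Halborough.
After 18 hours and 29 minutes it is 9:54 AM (Sep 18) in Halborough.
Shift by the zone difference: 9:54 AM + 0:45 = 10:39 AM on Sep 18 in Adelaide.

10:39 AM on September 18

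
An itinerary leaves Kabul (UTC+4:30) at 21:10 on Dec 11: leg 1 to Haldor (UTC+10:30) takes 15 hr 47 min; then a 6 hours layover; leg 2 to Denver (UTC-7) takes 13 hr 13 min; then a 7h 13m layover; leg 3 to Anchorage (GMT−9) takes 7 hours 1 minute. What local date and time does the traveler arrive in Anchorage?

08:54 on December 13

Convert departure to UTC: 21:10 − 4:30 = 16:40 UTC on Dec 11.
Add 15 hours and 47 minutes leg 1 → 08:27 UTC (Dec 12).
Add 6 hours layover in Haldor → 14:27 UTC.
Add 13 hours and 13 minutes leg 2 → 03:40 UTC (Dec 13).
Add 7 hours 13 minutes layover in Denver → 10:53 UTC.
Add 7 hours and 1 minute leg 3 → 17:54 UTC.
Anchorage is UTC−9:00, so local arrival = 17:54 − 9:00 = 08:54 on Dec 13.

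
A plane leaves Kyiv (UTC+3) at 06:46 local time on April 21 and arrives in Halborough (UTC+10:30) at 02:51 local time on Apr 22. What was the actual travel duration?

12 hours 35 minutes

Halborough is 7:30 ahead of Kyiv.
Clock-face elapsed time (ignoring zones) is 20 hours 5 minutes.
Actual elapsed = 20 hours 5 minutes − 7:30 = 12 hours 35 minutes.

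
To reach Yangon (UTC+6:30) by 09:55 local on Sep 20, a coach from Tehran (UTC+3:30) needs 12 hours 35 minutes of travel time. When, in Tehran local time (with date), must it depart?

Target arrival in UTC: 09:55 − 6:30 = 03:25 on Sep 20.
Subtract 12 hours 35 minutes → departure 14:50 UTC on Sep 19.
Tehran is UTC+3:30: 14:50 + 3:30 = 18:20 on Sep 19.

18:20 on September 19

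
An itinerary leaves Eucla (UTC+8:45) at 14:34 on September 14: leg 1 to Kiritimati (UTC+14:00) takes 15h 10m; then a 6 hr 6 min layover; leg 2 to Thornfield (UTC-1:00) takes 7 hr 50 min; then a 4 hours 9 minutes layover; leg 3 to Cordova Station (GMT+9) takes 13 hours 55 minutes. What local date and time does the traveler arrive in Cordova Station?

13:59 on September 16

Convert departure to UTC: 14:34 − 8:45 = 05:49 UTC on Sep 14.
Add 15 hours 10 minutes leg 1 → 20:59 UTC.
Add 6 hours and 6 minutes layover in Kiritimati → 03:05 UTC (Sep 15).
Add 7 hours 50 minutes leg 2 → 10:55 UTC.
Add 4 hours 9 minutes layover in Thornfield → 15:04 UTC.
Add 13 hours 55 minutes leg 3 → 04:59 UTC (Sep 16).
Cordova Station is UTC+9:00, so local arrival = 04:59 + 9:00 = 13:59 on Sep 16.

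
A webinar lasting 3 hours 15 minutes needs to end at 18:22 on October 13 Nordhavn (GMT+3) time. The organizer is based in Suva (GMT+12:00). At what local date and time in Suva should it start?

00:07 on October 14

Target end time in UTC: 18:22 − 3:00 = 15:22 on Oct 13.
Subtract 3 hours and 15 minutes → start 12:07 UTC on Oct 13.
Suva is UTC+12:00: 12:07 + 12:00 = 00:07 on Oct 14.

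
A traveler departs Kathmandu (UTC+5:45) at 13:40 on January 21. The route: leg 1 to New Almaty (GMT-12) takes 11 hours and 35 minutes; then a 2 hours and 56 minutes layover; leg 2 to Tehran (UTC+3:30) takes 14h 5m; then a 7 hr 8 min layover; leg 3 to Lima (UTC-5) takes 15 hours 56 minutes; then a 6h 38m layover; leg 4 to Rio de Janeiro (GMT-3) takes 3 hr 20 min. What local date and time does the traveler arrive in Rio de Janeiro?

18:33 on January 23

Convert departure to UTC: 13:40 − 5:45 = 07:55 UTC on Jan 21.
Add 11 hours 35 minutes leg 1 → 19:30 UTC.
Add 2 hours and 56 minutes layover in New Almaty → 22:26 UTC.
Add 14 hours 5 minutes leg 2 → 12:31 UTC (Jan 22).
Add 7 hours 8 minutes layover in Tehran → 19:39 UTC.
Add 15 hours 56 minutes leg 3 → 11:35 UTC (Jan 23).
Add 6 hours 38 minutes layover in Lima → 18:13 UTC.
Add 3 hours and 20 minutes leg 4 → 21:33 UTC.
Rio de Janeiro is UTC−3:00, so local arrival = 21:33 − 3:00 = 18:33 on Jan 23.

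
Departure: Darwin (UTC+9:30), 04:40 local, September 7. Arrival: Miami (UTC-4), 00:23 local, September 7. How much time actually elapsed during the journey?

Departure in UTC: 04:40 − 9:30 = 19:10 on Sep 6.
Arrival in UTC: 00:23 + 4:00 = 04:23 on Sep 7.
Elapsed = 04:23 − 19:10 (+1 day) = 9 hours 13 minutes.

9 hours 13 minutes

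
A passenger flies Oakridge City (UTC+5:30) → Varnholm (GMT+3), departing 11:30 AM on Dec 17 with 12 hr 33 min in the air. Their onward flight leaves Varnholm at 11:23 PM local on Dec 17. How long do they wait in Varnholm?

1 hour 50 minutes

Convert departure to UTC: 11:30 AM − 5:30 = 6:00 AM UTC on Dec 17.
Add 12 hours 33 minutes flight time → 6:33 PM UTC.
Varnholm is UTC+3:00, so local arrival = 6:33 PM + 3:00 = 9:33 PM on Dec 17.
Layover = 11:23 PM − 9:33 PM = 1 hour 50 minutes.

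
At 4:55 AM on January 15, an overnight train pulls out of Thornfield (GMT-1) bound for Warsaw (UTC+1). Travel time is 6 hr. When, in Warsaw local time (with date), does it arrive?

12:55 PM on Jan 15

Warsaw is 2:00 ahead of Thornfield.
After 6 hours it is 10:55 AM in Thornfield.
Shift by the zone difference: 10:55 AM + 2:00 = 12:55 PM on Jan 15 in Warsaw.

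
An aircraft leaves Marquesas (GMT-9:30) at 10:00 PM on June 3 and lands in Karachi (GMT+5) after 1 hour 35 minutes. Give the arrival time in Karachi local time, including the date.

Convert departure to UTC: 10:00 PM + 9:30 = 7:30 AM UTC on Jun 4.
Add 1 hour 35 minutes travel time → 9:05 AM UTC.
Karachi is UTC+5:00, so local arrival = 9:05 AM + 5:00 = 2:05 PM on Jun 4.

2:05 PM on Jun 4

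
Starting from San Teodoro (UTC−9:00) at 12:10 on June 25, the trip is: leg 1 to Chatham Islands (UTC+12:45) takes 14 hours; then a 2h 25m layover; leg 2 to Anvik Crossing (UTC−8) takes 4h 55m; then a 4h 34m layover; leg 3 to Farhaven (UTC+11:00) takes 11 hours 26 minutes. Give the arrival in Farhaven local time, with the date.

Convert departure to UTC: 12:10 + 9:00 = 21:10 UTC on Jun 25.
Add 14 hours leg 1 → 11:10 UTC (Jun 26).
Add 2 hours 25 minutes layover in Chatham Islands → 13:35 UTC.
Add 4 hours 55 minutes leg 2 → 18:30 UTC.
Add 4 hours 34 minutes layover in Anvik Crossing → 23:04 UTC.
Add 11 hours 26 minutes leg 3 → 10:30 UTC (Jun 27).
Farhaven is UTC+11:00, so local arrival = 10:30 + 11:00 = 21:30 on Jun 27.

21:30 on Jun 27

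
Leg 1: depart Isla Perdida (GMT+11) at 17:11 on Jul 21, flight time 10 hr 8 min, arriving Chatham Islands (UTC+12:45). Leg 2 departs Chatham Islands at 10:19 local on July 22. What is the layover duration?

5 hours 15 minutes

Convert departure to UTC: 17:11 − 11:00 = 06:11 UTC on Jul 21.
Add 10 hours 8 minutes flight time → 16:19 UTC.
Chatham Islands is UTC+12:45, so local arrival = 16:19 + 12:45 = 05:04 on Jul 22.
Layover = 10:19 − 05:04 = 5 hours 15 minutes.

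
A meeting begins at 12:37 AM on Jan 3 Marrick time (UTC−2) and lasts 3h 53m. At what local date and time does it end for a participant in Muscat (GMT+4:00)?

10:30 AM on January 3

Convert start to UTC: 12:37 AM + 2:00 = 2:37 AM UTC on Jan 3.
Add 3 hours 53 minutes duration → 6:30 AM UTC.
Muscat is UTC+4:00, so local end time = 6:30 AM + 4:00 = 10:30 AM on Jan 3.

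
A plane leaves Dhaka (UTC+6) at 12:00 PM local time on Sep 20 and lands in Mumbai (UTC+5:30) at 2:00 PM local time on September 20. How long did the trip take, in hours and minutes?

2 hours 30 minutes

Mumbai is 0:30 behind Dhaka.
Clock-face elapsed time (ignoring zones) is 2 hours.
Actual elapsed = 2 hours + 0:30 = 2 hours 30 minutes.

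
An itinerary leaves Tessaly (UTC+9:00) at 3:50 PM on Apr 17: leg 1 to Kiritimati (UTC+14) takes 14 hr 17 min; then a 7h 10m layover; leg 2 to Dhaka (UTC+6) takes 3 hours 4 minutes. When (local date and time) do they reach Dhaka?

Convert departure to UTC: 3:50 PM − 9:00 = 6:50 AM UTC on Apr 17.
Add 14 hours 17 minutes leg 1 → 9:07 PM UTC.
Add 7 hours 10 minutes layover in Kiritimati → 4:17 AM UTC (Apr 18).
Add 3 hours and 4 minutes leg 2 → 7:21 AM UTC.
Dhaka is UTC+6:00, so local arrival = 7:21 AM + 6:00 = 1:21 PM on Apr 18.

1:21 PM on April 18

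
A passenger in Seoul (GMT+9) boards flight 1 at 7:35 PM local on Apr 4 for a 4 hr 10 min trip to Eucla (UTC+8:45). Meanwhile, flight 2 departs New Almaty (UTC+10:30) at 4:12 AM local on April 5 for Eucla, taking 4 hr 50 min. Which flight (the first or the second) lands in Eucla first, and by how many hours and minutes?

the first, by 7 hours 47 minutes

Flight 1 in UTC: 7:35 PM − 9:00 = 10:35 AM on Apr 4.
+4 hours 10 minutes → arrive 2:45 PM UTC on Apr 4.
Flight 2 in UTC: 4:12 AM − 10:30 = 5:42 PM on Apr 4.
+4 hours 50 minutes → arrive 10:32 PM UTC on Apr 4.
Flight 1 lands earlier by 7 hours 47 minutes.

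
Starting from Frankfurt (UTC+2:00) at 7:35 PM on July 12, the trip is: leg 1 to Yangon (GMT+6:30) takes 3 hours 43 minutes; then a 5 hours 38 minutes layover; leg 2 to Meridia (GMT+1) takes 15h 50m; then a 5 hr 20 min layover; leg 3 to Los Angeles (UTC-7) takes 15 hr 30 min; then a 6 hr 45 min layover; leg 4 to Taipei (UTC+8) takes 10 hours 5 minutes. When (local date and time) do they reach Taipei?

4:26 PM on July 15

Convert departure to UTC: 7:35 PM − 2:00 = 5:35 PM UTC on Jul 12.
Add 3 hours 43 minutes leg 1 → 9:18 PM UTC.
Add 5 hours 38 minutes layover in Yangon → 2:56 AM UTC (Jul 13).
Add 15 hours and 50 minutes leg 2 → 6:46 PM UTC.
Add 5 hours and 20 minutes layover in Meridia → 12:06 AM UTC (Jul 14).
Add 15 hours and 30 minutes leg 3 → 3:36 PM UTC.
Add 6 hours 45 minutes layover in Los Angeles → 10:21 PM UTC.
Add 10 hours and 5 minutes leg 4 → 8:26 AM UTC (Jul 15).
Taipei is UTC+8:00, so local arrival = 8:26 AM + 8:00 = 4:26 PM on Jul 15.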